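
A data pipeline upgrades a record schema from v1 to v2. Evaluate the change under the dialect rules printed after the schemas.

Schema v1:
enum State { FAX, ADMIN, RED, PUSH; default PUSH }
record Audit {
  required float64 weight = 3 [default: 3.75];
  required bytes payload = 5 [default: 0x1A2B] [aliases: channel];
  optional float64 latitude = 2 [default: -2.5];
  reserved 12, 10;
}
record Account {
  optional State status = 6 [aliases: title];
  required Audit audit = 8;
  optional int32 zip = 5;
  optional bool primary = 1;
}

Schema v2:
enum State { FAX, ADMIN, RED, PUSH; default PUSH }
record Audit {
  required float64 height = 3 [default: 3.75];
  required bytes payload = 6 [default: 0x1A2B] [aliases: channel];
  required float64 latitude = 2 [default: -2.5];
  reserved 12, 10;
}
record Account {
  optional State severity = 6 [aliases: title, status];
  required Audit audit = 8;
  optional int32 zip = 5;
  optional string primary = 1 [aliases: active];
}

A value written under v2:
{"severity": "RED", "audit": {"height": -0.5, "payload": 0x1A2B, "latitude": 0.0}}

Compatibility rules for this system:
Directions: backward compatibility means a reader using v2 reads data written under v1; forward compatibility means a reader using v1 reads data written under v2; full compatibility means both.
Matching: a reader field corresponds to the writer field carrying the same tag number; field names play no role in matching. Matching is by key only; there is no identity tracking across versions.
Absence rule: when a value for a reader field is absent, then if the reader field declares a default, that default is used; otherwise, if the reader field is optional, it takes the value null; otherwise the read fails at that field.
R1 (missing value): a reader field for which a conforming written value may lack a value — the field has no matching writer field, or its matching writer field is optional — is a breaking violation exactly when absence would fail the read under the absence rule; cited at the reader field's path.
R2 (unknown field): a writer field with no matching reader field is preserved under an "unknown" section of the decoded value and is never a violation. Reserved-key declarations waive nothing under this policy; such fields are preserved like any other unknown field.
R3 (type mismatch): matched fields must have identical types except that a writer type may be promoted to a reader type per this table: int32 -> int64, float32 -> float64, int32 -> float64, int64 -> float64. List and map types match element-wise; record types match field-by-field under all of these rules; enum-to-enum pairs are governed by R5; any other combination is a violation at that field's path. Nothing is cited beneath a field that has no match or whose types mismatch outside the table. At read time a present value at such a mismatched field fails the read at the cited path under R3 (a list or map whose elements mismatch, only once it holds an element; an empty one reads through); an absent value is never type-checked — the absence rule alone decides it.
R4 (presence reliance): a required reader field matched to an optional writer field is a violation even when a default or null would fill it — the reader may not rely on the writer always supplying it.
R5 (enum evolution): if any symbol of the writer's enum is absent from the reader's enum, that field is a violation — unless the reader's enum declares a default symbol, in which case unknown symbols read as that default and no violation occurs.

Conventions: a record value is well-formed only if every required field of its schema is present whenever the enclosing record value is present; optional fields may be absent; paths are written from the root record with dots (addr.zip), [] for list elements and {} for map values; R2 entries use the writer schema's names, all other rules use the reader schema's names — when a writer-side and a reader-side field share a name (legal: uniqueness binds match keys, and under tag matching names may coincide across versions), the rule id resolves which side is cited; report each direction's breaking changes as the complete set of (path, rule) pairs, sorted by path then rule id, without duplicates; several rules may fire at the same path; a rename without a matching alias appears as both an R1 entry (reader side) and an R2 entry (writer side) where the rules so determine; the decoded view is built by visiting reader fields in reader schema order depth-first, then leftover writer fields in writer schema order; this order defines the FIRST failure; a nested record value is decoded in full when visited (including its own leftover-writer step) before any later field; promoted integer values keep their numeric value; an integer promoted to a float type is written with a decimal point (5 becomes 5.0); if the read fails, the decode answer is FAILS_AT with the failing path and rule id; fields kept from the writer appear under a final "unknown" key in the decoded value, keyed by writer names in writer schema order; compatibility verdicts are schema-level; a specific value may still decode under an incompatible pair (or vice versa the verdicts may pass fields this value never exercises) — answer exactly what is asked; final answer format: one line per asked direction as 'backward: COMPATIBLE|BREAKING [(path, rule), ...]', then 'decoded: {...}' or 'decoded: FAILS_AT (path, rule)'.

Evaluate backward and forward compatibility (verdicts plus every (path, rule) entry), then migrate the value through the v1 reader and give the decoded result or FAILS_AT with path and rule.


backward: BREAKING [(audit.latitude, R4), (primary, R3)]; forward: BREAKING [(primary, R3)]; decoded: {"status": "RED", "audit": {"weight": -0.5, "payload": 0x1A2B, "latitude": 0.0, "unknown": {"payload": 0x1A2B}}, "zip": null, "primary": null}

the writer's type comes first in each Account pair
backward on Account — v2 reading data written by v1:
  writer optional, State -> State: reader severity maps from writer status
  writer required, Audit -> Audit: reader audit maps from writer audit
  writer optional, int32 -> int32: reader zip maps from writer zip
  writer optional, bool -> string: reader primary maps from writer primary
  writer required, float64 -> float64: reader audit.height maps from writer audit.weight
  audit.payload: no writer match
  writer optional, float64 -> float64: reader audit.latitude maps from writer audit.latitude
  audit.payload (writer side), unknown to reader
  violation R4 at audit.latitude
  violation R3 at primary
  => backward: BREAKING (2)
forward on Account — v1 reading data written by v2:
  writer optional, State -> State: reader status maps from writer severity
  writer required, Audit -> Audit: reader audit maps from writer audit
  writer optional, int32 -> int32: reader zip maps from writer zip
  writer optional, string -> bool: reader primary maps from writer primary
  writer required, float64 -> float64: reader audit.weight maps from writer audit.height
  audit.payload: no writer match
  writer required, float64 -> float64: reader audit.latitude maps from writer audit.latitude
  audit.payload (writer side), unknown to reader
  violation R3 at primary
  => forward: BREAKING (1)
decode (reader v1):
  status := "RED" (from writer severity)
  audit.weight := -0.5 (from writer height)
  audit.payload := 0x1A2B (absent -> default)
  audit.latitude := 0.0
  writer audit.payload: kept under "unknown"
  zip := null (absent, optional -> null)
  primary := null (absent, optional -> null)
  => decoded: {"status": "RED", "audit": {"weight": -0.5, "payload": 0x1A2B, "latitude": 0.0, "unknown": {"payload": 0x1A2B}}, "zip": null, "primary": null}


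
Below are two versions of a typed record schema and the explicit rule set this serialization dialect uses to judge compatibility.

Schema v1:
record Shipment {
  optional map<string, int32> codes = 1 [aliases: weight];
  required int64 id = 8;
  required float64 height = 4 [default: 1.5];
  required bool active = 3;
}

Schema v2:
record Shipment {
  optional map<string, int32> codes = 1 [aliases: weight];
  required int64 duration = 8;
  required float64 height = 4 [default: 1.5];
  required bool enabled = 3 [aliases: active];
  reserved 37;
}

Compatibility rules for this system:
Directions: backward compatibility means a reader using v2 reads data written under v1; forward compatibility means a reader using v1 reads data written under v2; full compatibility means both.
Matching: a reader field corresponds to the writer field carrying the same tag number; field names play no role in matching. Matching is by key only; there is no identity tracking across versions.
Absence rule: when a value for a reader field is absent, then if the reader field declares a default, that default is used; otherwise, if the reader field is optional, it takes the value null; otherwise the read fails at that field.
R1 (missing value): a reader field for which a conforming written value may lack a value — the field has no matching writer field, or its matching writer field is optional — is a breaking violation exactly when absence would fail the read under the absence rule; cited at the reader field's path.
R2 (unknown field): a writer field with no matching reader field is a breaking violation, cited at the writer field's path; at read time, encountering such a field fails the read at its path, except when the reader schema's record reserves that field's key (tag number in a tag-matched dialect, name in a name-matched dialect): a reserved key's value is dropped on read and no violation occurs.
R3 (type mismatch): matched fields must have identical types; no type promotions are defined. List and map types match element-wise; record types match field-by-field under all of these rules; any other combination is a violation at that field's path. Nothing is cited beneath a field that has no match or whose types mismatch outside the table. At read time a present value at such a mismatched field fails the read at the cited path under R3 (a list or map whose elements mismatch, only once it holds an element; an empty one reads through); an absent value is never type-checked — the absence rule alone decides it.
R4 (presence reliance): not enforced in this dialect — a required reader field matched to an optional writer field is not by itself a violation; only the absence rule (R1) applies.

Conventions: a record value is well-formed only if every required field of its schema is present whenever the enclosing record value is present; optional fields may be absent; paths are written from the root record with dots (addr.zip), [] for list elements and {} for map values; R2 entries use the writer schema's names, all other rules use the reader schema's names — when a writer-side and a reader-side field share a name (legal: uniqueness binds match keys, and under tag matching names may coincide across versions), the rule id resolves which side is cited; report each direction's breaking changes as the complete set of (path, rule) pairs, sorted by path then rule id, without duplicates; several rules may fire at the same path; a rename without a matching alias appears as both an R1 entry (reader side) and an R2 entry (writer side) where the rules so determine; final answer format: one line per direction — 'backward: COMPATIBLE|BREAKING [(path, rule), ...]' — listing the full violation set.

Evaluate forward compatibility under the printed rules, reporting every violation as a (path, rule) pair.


each type pair in Shipment: writer, then reader
forward analysis of Shipment with v1 as reader and v2 as writer:
  codes: paired with writer codes (map<string, int32> -> map<string, int32>; writer optional)
  id: paired with writer duration (int64 -> int64; writer required)
  height: paired with writer height (float64 -> float64; writer required)
  active: paired with writer enabled (bool -> bool; writer required)
  => no violations; forward on Shipment: COMPATIBLE
ruling out the remaining Shipment differences:
  renamed field active to enabled in record Shipment (alias active declared on the renamed field) -> no rule fires on it in Shipment's dialect; the asked verdict holds
  renamed field id to duration in record Shipment -> no rule fires on it in Shipment's dialect; the asked verdict holds

forward: COMPATIBLE []


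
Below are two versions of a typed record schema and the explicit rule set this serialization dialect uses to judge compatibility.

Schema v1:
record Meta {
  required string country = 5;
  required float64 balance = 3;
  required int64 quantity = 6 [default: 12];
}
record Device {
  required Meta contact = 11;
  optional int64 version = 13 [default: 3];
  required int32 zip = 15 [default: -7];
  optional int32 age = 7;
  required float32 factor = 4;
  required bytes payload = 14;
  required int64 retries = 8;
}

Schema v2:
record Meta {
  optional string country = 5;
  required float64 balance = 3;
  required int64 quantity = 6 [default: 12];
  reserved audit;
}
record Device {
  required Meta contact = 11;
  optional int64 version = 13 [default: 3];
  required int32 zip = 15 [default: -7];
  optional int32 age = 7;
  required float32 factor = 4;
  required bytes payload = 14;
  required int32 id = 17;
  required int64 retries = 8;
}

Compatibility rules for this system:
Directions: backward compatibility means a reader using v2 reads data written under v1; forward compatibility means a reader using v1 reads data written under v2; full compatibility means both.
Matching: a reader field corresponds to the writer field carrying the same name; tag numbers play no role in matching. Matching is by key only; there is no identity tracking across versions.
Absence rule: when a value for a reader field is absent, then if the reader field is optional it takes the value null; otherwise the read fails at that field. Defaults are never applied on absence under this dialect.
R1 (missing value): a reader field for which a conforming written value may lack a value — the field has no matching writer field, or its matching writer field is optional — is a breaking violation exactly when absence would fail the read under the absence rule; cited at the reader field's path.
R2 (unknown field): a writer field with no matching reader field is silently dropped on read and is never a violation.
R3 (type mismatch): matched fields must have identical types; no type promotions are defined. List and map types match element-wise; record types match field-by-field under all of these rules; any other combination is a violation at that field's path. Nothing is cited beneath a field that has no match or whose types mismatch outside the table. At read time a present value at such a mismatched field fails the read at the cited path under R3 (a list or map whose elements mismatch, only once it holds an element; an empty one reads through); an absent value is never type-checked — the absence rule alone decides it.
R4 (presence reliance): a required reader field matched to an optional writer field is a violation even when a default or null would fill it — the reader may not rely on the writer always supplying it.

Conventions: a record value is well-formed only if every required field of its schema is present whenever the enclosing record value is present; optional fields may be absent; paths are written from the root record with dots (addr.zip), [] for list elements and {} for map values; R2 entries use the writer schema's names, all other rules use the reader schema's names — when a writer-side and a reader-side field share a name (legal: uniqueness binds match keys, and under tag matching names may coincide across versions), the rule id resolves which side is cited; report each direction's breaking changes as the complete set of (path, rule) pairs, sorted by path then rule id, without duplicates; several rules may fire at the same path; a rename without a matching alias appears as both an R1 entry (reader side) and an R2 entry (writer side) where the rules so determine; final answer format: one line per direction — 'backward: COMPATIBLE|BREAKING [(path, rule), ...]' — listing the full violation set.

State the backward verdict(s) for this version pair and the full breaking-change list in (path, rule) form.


backward: BREAKING [(id, R1)]

each type pair in Device: writer, then reader
backward for Device (reader v2, writer v1):
  contact: paired with writer contact (Meta -> Meta; writer required)
  version: paired with writer version (int64 -> int64; writer optional)
  zip: paired with writer zip (int32 -> int32; writer required)
  age: paired with writer age (int32 -> int32; writer optional)
  factor: paired with writer factor (float32 -> float32; writer required)
  payload: paired with writer payload (bytes -> bytes; writer required)
  id has no writer counterpart
  retries: paired with writer retries (int64 -> int64; writer required)
  contact.country: paired with writer contact.country (string -> string; writer required)
  contact.balance: paired with writer contact.balance (float64 -> float64; writer required)
  contact.quantity: paired with writer contact.quantity (int64 -> int64; writer required)
  violation R1 at id
  => backward verdict for Device: BREAKING, 1 violation(s)
the other Device changes do not affect what is asked:
  field country in record Meta: required changed to optional -> its effect on Device is confined to the forward direction, not asked


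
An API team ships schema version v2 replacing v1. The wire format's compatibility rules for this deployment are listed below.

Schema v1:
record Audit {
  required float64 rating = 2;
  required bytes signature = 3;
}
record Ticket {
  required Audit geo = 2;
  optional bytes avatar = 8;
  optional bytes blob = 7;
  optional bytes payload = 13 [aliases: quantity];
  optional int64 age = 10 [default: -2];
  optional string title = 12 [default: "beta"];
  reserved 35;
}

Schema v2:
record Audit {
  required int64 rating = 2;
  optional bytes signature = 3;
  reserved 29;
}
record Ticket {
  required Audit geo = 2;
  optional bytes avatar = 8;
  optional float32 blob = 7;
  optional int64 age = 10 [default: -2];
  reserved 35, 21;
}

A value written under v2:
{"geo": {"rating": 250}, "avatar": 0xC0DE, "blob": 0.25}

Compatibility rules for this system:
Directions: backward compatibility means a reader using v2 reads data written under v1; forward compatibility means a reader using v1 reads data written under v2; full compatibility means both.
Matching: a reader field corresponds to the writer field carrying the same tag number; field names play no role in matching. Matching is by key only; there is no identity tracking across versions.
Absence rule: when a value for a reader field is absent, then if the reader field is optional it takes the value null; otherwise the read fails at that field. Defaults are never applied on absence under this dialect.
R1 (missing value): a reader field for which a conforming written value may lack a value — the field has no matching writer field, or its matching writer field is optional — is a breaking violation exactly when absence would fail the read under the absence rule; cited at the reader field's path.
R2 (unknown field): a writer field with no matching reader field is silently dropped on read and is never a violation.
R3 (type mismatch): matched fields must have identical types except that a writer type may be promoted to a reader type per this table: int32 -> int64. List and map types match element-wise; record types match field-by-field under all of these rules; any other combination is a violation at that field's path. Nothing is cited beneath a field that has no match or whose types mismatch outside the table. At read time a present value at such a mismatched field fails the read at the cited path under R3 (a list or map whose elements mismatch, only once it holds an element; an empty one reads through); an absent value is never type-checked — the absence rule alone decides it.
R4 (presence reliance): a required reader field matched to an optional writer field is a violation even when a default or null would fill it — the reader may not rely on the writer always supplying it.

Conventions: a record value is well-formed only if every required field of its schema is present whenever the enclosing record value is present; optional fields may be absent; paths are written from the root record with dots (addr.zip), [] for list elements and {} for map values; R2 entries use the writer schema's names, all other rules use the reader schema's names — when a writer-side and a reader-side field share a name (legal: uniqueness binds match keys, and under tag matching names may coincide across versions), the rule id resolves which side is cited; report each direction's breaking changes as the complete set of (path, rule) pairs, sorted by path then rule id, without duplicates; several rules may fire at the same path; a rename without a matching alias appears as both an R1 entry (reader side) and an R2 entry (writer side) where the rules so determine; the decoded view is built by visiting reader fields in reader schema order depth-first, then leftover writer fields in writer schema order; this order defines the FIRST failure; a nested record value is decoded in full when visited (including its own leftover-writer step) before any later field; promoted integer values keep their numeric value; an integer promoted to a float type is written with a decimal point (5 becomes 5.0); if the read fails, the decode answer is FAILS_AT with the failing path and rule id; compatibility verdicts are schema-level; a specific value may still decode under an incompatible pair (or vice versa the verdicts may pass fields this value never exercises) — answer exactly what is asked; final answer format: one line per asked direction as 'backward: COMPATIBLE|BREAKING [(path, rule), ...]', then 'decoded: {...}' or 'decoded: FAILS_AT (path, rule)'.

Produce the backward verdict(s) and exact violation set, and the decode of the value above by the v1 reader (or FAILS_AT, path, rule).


backward: BREAKING [(blob, R3), (geo.rating, R3)]; decoded: FAILS_AT (geo.rating, R3)

arrows below run writer -> reader for Ticket
backward analysis of Ticket with v2 as reader and v1 as writer:
  Audit -> Audit, writer required: geo aligns to geo
  bytes -> bytes, writer optional: avatar aligns to avatar
  bytes -> float32, writer optional: blob aligns to blob
  int64 -> int64, writer optional: age aligns to age
  writer field payload has no reader counterpart
  writer field title has no reader counterpart
  float64 -> int64, writer required: geo.rating aligns to geo.rating
  bytes -> bytes, writer required: geo.signature aligns to geo.signature
  breaking: (blob, R3)
  breaking: (geo.rating, R3)
  => 2 violation(s): backward is BREAKING for Ticket
decode (reader v1):
  read fails at geo.rating under R3
  => FAILS_AT (geo.rating, R3)
the other Ticket changes do not affect what is asked:
  removed field title from record Ticket -> triggers nothing under Ticket's printed rules — same verdict
  field signature in record Audit: required changed to optional -> matters only for Ticket's forward compatibility — outside the asked direction
  removed field payload from record Ticket -> triggers nothing under Ticket's printed rules — same verdict


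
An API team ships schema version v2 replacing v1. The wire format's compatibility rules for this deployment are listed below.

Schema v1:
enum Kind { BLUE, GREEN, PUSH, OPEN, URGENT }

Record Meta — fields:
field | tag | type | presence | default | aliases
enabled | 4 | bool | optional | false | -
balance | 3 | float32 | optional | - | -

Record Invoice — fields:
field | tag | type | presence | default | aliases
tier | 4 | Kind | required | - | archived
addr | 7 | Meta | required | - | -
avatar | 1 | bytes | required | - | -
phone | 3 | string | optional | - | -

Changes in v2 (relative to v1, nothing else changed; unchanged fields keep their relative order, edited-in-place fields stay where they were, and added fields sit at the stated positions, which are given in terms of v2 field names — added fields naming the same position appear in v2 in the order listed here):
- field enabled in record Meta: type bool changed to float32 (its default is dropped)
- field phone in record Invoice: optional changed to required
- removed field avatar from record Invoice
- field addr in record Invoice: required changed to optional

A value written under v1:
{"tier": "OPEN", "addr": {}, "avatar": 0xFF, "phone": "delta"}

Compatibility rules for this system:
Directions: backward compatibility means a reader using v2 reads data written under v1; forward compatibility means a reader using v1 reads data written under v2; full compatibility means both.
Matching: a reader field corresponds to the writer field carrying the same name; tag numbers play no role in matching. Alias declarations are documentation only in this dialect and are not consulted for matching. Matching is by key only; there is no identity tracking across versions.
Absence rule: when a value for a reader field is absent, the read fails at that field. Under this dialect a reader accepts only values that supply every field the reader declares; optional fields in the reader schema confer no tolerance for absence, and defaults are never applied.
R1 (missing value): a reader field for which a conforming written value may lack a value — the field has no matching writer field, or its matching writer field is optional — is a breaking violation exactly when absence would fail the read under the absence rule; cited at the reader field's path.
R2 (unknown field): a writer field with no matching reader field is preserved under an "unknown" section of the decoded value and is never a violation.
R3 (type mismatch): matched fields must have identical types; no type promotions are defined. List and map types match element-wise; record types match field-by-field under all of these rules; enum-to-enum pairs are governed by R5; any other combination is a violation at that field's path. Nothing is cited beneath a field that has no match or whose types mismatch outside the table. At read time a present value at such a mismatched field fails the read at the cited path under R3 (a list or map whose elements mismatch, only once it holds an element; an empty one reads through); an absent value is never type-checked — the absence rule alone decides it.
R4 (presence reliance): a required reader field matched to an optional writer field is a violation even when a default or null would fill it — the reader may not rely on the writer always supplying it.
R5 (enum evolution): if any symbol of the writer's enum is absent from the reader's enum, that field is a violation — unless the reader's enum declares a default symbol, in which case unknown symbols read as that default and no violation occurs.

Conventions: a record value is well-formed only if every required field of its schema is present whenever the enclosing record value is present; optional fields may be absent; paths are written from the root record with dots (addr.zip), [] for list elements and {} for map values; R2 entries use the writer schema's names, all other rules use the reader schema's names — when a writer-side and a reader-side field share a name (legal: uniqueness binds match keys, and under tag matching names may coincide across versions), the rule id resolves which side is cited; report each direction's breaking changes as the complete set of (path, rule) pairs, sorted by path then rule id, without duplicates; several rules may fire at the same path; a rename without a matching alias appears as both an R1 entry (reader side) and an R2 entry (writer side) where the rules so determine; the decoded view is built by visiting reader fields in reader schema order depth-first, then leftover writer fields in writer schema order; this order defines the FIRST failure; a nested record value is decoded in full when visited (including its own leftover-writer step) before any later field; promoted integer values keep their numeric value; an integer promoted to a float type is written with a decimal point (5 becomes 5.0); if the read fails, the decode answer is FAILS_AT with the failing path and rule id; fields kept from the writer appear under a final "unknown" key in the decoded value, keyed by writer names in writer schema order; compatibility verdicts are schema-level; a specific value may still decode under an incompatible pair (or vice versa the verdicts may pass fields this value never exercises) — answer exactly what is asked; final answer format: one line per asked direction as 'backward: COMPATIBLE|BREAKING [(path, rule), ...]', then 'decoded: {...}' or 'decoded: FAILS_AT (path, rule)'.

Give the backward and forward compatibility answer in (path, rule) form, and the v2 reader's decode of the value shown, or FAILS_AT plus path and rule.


each type pair in Invoice: writer, then reader
checking backward for Invoice: reader v2 against writer v1:
  tier: paired with writer tier (Kind -> Kind; writer required)
  addr: paired with writer addr (Meta -> Meta; writer required)
  phone: paired with writer phone (string -> string; writer optional)
  avatar (writer side), unknown to reader
  addr.enabled: paired with writer addr.enabled (bool -> float32; writer optional)
  addr.balance: paired with writer addr.balance (float32 -> float32; writer optional)
  rule R1 violated at addr.balance
  rule R1 violated at addr.enabled
  rule R3 violated at addr.enabled
  rule R1 violated at phone
  rule R4 violated at phone
  => backward verdict for Invoice: BREAKING, 5 violation(s)
checking forward for Invoice: reader v1 against writer v2:
  tier: paired with writer tier (Kind -> Kind; writer required)
  addr: paired with writer addr (Meta -> Meta; writer optional)
  avatar: no writer match
  phone: paired with writer phone (string -> string; writer required)
  addr.enabled: paired with writer addr.enabled (float32 -> bool; writer optional)
  addr.balance: paired with writer addr.balance (float32 -> float32; writer optional)
  rule R1 violated at addr
  rule R4 violated at addr
  rule R1 violated at addr.balance
  rule R1 violated at addr.enabled
  rule R3 violated at addr.enabled
  rule R1 violated at avatar
  => forward verdict for Invoice: BREAKING, 6 violation(s)
migrating the Invoice value to v2:
  tier := "OPEN"
  read fails at addr.enabled under R1 (no fill)
  => FAILS_AT (addr.enabled, R1)

backward: BREAKING [(addr.balance, R1), (addr.enabled, R1), (addr.enabled, R3), (phone, R1), (phone, R4)]; forward: BREAKING [(addr, R1), (addr, R4), (addr.balance, R1), (addr.enabled, R1), (addr.enabled, R3), (avatar, R1)]; decoded: FAILS_AT (addr.enabled, R1)


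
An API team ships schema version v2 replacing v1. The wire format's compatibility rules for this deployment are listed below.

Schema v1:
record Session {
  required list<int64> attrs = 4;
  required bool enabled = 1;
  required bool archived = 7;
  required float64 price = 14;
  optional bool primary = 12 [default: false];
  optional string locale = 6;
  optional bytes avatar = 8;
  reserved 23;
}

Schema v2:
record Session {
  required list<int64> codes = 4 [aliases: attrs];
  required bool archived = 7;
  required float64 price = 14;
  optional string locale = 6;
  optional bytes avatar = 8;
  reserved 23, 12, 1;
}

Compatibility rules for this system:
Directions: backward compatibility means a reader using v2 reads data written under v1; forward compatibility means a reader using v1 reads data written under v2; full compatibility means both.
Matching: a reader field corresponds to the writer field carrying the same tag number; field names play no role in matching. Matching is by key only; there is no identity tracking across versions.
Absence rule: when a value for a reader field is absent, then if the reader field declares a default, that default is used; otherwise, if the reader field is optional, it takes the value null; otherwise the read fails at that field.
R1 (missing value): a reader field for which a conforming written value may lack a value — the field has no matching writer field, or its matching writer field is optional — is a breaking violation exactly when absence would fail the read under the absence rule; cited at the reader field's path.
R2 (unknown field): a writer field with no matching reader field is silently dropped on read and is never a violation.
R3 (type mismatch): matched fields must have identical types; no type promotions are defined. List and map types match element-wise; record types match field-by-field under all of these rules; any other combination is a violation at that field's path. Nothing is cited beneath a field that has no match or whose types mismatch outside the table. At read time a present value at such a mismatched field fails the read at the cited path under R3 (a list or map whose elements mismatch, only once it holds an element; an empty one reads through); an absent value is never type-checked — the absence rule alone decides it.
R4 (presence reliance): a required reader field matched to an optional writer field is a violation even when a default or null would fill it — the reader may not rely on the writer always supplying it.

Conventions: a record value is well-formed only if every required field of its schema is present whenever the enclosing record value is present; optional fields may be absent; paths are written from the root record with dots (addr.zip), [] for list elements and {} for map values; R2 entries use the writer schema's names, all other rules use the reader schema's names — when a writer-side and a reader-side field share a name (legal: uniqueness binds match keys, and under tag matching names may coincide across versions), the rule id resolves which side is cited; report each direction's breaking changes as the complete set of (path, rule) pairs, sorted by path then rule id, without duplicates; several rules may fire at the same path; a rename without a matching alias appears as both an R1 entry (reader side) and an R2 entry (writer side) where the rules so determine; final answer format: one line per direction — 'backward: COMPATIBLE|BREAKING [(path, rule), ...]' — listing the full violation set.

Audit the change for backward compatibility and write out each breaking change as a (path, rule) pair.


the writer's type comes first in each Session pair
backward pass over Session, reader schema v2, writer schema v1:
  codes: paired with writer attrs (list<int64> -> list<int64>; writer required)
  archived: paired with writer archived (bool -> bool; writer required)
  price: paired with writer price (float64 -> float64; writer required)
  locale: paired with writer locale (string -> string; writer optional)
  avatar: paired with writer avatar (bytes -> bytes; writer optional)
  writer enabled: unknown to reader
  writer primary: unknown to reader
  => no violations; backward on Session: COMPATIBLE
the other Session changes do not affect what is asked:
  removed field primary from record Session (its key 12 joins the reserved list) -> fires no rule on Session, leaving the asked answer as it is
  renamed field attrs to codes in record Session (alias attrs declared on the renamed field) -> fires no rule on Session, leaving the asked answer as it is
  removed field enabled from record Session (its key 1 joins the reserved list) -> its effect on Session is confined to the forward direction, not asked

backward: COMPATIBLE []


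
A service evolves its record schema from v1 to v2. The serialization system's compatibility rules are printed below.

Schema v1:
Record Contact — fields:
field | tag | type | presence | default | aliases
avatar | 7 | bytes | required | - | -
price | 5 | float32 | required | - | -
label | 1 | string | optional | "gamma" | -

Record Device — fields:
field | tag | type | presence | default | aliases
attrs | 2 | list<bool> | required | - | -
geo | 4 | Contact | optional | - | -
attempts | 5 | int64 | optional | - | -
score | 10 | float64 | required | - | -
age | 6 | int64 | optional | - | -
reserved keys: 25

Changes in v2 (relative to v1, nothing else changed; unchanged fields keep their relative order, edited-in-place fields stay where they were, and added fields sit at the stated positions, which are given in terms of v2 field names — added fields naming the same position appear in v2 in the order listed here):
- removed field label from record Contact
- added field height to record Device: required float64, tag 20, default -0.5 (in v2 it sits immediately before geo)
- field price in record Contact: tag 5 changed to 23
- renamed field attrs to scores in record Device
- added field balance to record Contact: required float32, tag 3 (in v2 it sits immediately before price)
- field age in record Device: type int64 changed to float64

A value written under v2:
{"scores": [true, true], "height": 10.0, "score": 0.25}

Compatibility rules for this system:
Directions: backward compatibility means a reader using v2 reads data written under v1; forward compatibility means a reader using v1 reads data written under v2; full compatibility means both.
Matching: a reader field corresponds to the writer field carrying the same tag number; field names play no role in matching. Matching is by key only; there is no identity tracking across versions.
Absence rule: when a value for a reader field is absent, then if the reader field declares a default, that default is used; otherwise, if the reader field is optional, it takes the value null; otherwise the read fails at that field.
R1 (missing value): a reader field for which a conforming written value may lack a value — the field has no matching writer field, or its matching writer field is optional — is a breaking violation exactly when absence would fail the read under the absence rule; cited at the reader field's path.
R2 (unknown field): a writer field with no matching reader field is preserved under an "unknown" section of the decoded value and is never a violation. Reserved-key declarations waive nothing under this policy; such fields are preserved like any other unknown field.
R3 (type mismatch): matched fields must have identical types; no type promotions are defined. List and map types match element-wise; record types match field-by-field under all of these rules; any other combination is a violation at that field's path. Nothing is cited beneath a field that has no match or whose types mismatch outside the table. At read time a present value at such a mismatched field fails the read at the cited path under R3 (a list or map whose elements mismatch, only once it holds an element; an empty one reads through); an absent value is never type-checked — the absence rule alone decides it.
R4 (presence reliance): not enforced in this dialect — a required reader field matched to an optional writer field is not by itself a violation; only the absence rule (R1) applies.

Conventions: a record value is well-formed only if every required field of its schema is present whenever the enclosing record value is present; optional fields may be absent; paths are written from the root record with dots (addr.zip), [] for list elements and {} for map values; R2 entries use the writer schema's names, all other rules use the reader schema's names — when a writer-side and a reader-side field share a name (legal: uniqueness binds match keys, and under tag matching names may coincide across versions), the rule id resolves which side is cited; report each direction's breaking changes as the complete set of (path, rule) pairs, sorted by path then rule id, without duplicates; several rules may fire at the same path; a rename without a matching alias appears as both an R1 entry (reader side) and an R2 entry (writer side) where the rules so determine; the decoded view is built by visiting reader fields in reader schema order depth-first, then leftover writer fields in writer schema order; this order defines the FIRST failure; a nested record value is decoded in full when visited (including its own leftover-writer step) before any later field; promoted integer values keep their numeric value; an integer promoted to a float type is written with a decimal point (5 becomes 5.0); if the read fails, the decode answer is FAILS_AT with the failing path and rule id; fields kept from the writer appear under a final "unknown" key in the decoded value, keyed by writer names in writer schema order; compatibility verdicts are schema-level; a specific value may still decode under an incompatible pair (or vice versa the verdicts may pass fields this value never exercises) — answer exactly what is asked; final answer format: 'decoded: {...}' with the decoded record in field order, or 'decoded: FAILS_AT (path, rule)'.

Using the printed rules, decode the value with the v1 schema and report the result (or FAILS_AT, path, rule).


arrows below run writer -> reader for Device
decode walk for Device under reader schema v1:
  attrs := [true, true] (from writer scores)
  geo := null (not supplied -> null)
  attempts := null (not supplied -> null)
  score := 0.25
  age := null (not supplied -> null)
  writer height: kept under "unknown"
  => decoded: {"attrs": [true, true], "geo": null, "attempts": null, "score": 0.25, "age": null, "unknown": {"height": 10.0}}
checking off the Device differences that do not matter here:
  removed field label from record Contact -> no rule fires on it and the decoded Device view is identical with or without it
  field price in record Contact: tag 5 changed to 23 -> schema-level compatibility only; this Device value's decode is unchanged
  renamed field attrs to scores in record Device -> no rule fires on it and the decoded Device view is identical with or without it
  added field balance to record Contact: required float32, tag 3 (in v2 it sits immediately before price) -> schema-level compatibility only; this Device value's decode is unchanged
  field age in record Device: type int64 changed to float64 -> schema-level compatibility only; this Device value's decode is unchanged

decoded: {"attrs": [true, true], "geo": null, "attempts": null, "score": 0.25, "age": null, "unknown": {"height": 10.0}}
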